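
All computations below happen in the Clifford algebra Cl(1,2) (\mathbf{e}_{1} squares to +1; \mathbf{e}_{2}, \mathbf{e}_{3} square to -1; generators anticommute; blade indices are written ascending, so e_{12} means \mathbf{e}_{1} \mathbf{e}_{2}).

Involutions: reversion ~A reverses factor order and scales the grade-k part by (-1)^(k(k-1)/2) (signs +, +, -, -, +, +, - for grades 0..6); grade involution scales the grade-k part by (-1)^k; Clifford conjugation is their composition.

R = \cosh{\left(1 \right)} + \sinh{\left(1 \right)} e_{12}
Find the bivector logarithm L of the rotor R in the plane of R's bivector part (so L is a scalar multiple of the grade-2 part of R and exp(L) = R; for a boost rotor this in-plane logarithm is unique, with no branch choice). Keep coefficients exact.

The scalar part of R is \cosh{\left(1 \right)}, giving the rapidity magnitude (cosh is even); the bivector part supplies orientation, its quotient by sinh of the rapidity is the plane, and L = rapidity * plane — unique in that plane, since flipping both signs leaves L unchanged.
Concretely: cosh(rapidity) = \cosh{\left(1 \right)} gives rapidity = ±1, and since rapidity/sinh(rapidity) is even the sign is immaterial: L = (rapidity/sinh(rapidity)) * <R>_2 = (\frac{1}{\sinh{\left(1 \right)}}) * <R>_2.
Answer: e_{12}


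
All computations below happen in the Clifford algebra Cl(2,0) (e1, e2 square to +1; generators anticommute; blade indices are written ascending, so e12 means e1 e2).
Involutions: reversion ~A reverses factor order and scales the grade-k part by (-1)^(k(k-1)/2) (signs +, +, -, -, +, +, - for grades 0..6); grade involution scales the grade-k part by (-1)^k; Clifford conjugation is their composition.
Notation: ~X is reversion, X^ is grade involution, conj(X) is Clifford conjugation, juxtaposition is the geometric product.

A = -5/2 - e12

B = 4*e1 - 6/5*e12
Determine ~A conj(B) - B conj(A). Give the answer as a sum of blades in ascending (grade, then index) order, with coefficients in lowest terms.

first term: -6/5 + 10*e1 + 4*e2 - 3*e12
second term: 6/5 - 10*e1 + 4*e2 + 3*e12
Answer: -12/5 + 20*e1 - 6*e12


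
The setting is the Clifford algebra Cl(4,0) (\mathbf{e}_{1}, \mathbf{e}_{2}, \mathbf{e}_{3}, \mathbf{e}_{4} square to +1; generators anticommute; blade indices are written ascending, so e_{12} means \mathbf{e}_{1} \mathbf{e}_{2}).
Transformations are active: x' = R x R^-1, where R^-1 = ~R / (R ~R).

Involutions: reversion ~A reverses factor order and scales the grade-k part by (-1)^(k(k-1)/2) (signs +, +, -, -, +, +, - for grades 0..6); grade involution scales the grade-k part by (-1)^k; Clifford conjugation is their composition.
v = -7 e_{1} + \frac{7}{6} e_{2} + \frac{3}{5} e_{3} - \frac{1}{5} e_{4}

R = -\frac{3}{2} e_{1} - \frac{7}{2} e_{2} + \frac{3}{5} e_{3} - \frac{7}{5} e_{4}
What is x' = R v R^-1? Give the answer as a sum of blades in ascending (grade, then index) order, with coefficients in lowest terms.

~R = -\frac{3}{2} e_{1} - \frac{7}{2} e_{2} + \frac{3}{5} e_{3} - \frac{7}{5} e_{4}, and R ~R = \frac{841}{50}, so R^-1 = ~R / (\frac{841}{50}).
R v = \frac{2117}{300} - \frac{105}{4} e_{12} + \frac{33}{10} e_{13} - \frac{19}{2} e_{14} - \frac{14}{5} e_{23} + \frac{7}{3} e_{24} + \frac{18}{25} e_{34}
Answer: \frac{333}{58} e_{1} - \frac{119}{29} e_{2} - \frac{14}{145} e_{3} - \frac{424}{435} e_{4}


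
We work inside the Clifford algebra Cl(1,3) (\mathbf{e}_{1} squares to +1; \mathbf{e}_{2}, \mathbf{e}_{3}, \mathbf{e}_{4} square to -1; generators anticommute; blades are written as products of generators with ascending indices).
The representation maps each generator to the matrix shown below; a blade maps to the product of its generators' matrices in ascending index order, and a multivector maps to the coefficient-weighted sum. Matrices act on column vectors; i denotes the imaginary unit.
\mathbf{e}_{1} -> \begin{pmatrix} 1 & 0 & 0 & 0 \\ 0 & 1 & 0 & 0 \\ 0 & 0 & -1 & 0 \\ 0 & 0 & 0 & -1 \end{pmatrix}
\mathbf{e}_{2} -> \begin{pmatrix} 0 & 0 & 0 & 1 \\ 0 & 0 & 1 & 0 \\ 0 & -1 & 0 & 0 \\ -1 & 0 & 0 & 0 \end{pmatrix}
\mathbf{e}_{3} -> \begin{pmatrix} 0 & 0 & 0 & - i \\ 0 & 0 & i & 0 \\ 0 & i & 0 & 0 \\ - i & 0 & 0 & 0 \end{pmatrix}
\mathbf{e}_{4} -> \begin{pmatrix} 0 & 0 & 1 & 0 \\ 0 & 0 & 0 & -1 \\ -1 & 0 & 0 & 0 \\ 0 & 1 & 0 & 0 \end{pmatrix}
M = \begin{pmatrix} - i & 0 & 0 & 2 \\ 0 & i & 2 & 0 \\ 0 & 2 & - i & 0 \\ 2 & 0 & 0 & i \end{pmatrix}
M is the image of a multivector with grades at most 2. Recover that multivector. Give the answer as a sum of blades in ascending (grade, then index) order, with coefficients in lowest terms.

Method: the blade images are trace-orthogonal — tr(rho(e_A) rho(e_B)^-1) = 4 if A = B and 0 otherwise — and rho(e_A)^-1 = (e_A)^2 * rho(e_A) with (e_A)^2 = +1 or -1, so the coefficient of e_A in the preimage is (e_A)^2 * tr(M rho(e_A))/4.
Nonzero projections over blades of grade <= 2: e_{1} e_{2}: (e_{1} e_{2})^2 = +1, tr(M rho(e_{1} e_{2})) = 8, coefficient 2; e_{2} e_{3}: (e_{2} e_{3})^2 = -1, tr(M rho(e_{2} e_{3})) = -4, coefficient 1. Every other blade of grade <= 2 projects to 0.
Answer: 2 e_{1} e_{2} + e_{2} e_{3}


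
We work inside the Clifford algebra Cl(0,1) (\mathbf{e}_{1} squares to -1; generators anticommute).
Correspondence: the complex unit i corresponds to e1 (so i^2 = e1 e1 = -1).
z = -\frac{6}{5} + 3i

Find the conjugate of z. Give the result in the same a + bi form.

In blades: z = -\frac{6}{5} + 3 e_{1}.
Conjugation here is Clifford conjugation: the scalar is fixed and the grade-1 and grade-2 blades all flip sign, giving -\frac{6}{5} - 3 e_{1}; translating back:
Answer: -\frac{6}{5} - 3i


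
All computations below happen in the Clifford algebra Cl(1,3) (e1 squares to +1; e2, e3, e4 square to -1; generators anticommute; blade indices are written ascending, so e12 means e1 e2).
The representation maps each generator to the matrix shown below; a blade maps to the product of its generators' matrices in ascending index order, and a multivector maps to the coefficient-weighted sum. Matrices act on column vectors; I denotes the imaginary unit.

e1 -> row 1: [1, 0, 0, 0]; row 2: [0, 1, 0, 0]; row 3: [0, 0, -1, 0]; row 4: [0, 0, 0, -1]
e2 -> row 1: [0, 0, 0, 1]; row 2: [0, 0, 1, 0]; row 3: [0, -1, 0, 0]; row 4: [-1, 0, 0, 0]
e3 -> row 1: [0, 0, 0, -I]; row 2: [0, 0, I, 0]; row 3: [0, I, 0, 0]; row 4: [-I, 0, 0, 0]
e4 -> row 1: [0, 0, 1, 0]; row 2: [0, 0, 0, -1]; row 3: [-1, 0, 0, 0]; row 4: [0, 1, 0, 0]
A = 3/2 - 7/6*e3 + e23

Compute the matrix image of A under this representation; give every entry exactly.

Bivector images (products of the table entries): rho(e23) = rho(e2)rho(e3) = row 1: [-I, 0, 0, 0]; row 2: [0, I, 0, 0]; row 3: [0, 0, -I, 0]; row 4: [0, 0, 0, I].
M = (3/2)*1 + (-7/6)*rho(e3) + (1)*rho(e23), summed entrywise (1 is the identity matrix):
Answer: row 1: [3/2 - I, 0, 0, 7*I/6]; row 2: [0, 3/2 + I, -7*I/6, 0]; row 3: [0, -7*I/6, 3/2 - I, 0]; row 4: [7*I/6, 0, 0, 3/2 + I]


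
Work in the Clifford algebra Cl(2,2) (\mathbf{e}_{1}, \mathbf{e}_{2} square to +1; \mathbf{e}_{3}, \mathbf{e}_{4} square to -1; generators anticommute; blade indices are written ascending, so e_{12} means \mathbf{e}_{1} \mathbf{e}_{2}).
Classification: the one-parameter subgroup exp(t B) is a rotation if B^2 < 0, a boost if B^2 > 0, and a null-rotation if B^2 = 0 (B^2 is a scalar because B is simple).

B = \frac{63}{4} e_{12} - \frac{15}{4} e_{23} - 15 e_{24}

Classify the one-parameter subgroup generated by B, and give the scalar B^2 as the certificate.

B^2 term by term: the squares give (\frac{63}{4})^2*(e_{12})^2 + (-\frac{15}{4})^2*(e_{23})^2 + (-15)^2*(e_{24})^2 = \frac{3969}{16}*(-1) + \frac{225}{16}*(+1) + 225*(+1) = -9 (each basis 2-blade squares to minus the product of its generators' squares); cross terms between blades sharing an index anticommute and cancel. So B^2 = -9.
Answer: rotation, certificate B^2 = -9. Note: conjugating B changes its blade decomposition but never the scalar B^2 = -9, whose sign settles the classification.


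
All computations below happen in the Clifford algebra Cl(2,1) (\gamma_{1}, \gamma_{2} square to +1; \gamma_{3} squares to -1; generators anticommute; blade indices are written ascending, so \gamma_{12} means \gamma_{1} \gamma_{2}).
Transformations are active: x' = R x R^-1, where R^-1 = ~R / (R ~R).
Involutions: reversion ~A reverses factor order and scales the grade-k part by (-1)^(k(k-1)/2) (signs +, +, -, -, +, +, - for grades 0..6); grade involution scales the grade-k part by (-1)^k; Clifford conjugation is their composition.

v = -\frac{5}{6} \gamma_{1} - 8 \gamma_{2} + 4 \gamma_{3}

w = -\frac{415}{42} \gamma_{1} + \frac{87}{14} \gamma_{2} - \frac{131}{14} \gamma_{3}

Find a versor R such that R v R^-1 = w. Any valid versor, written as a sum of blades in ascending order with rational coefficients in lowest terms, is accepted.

A norm check does it: q(v) = q(w) = \frac{1753}{36}, hence R = v + w = -\frac{75}{7} \gamma_{1} - \frac{25}{14} \gamma_{2} - \frac{75}{14} \gamma_{3} realises the map — parallel part kept, (v - w)/2 negated, v carried to w.
Answer: -\frac{75}{7} \gamma_{1} - \frac{25}{14} \gamma_{2} - \frac{75}{14} \gamma_{3}


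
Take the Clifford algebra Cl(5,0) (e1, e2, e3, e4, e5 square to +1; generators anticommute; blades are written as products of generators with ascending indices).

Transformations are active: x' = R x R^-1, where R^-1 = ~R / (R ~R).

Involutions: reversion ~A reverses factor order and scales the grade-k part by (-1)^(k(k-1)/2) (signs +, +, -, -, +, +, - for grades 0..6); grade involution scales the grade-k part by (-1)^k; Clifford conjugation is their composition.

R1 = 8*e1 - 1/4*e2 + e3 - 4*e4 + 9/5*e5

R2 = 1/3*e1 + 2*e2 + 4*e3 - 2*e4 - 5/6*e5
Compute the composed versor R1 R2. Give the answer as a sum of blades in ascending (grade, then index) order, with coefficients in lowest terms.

Distribute over the terms of R1 (each basis-blade product reordered to ascending indices, repeated generators contracted through their squares):
(8*e1) R2 = 8/3 + 16*e1 e2 + 32*e1 e3 - 16*e1 e4 - 20/3*e1 e5
(-1/4*e2) R2 = -1/2 + 1/12*e1 e2 - e2 e3 + 1/2*e2 e4 + 5/24*e2 e5
(e3) R2 = 4 - 1/3*e1 e3 - 2*e2 e3 - 2*e3 e4 - 5/6*e3 e5
(-4*e4) R2 = 8 + 4/3*e1 e4 + 8*e2 e4 + 16*e3 e4 + 10/3*e4 e5
(9/5*e5) R2 = -3/2 - 3/5*e1 e5 - 18/5*e2 e5 - 36/5*e3 e5 + 18/5*e4 e5
Summing the partial products and collecting blades:
Answer: 38/3 + 193/12*e1 e2 + 95/3*e1 e3 - 44/3*e1 e4 - 109/15*e1 e5 - 3*e2 e3 + 17/2*e2 e4 - 407/120*e2 e5 + 14*e3 e4 - 241/30*e3 e5 + 104/15*e4 e5


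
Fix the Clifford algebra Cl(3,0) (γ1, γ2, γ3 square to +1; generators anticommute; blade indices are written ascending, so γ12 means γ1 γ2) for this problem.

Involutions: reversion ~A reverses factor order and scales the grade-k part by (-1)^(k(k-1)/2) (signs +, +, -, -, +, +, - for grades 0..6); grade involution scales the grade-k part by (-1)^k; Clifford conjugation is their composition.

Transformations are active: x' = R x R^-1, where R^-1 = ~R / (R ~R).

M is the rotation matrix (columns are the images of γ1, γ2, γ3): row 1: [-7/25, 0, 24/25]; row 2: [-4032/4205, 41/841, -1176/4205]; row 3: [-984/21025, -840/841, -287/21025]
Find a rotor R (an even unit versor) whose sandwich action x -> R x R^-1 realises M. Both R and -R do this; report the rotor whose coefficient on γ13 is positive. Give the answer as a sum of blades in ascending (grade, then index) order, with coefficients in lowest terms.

Method: write R = a + b12*γ12 + b13*γ13 + b23*γ23 with a^2 + b12^2 + b13^2 + b23^2 = 1 (so R^-1 = ~R). Expanding the columns R e_j ~R gives tr M = 4a^2 - 1 and, from the antisymmetric part, M21 - M12 = -4a*b12, M13 - M31 = 4a*b13, M32 - M23 = -4a*b23.
Here tr M = -5149/21025, so a^2 = (1 + tr M)/4 = 3969/21025 and a = ±63/145. Taking a = 63/145: M21 - M12 = -4032/4205, M13 - M31 = 21168/21025, M32 - M23 = -3024/4205, giving b12 = 16/29, b13 = 84/145, b23 = 12/29, i.e. R = 63/145 + 16/29*γ12 + 84/145*γ13 + 12/29*γ23.
Its γ13 coefficient is already positive.
Answer: 63/145 + 16/29*γ12 + 84/145*γ13 + 12/29*γ23. Key observation: the double cover Spin(3) -> SO(3) sends R and -R to the same matrix (trace -5149/21025 here), so the stated sign of the γ13 coefficient is what selects one sheet.


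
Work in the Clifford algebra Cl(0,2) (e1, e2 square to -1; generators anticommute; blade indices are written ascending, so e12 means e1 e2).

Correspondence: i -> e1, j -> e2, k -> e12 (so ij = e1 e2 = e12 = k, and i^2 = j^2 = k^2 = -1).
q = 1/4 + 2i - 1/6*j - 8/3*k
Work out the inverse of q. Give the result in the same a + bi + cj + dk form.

In blades: q = 1/4 + 2*e1 - 1/6*e2 - 8/3*e12.
With qbar = 1/4 - 2*e1 + 1/6*e2 + 8/3*e12 (scalar fixed, mapped units negated), q qbar = 1613/144 (the sum of squared coefficients), so q^-1 = qbar / (1613/144) = 36/1613 - 288/1613*e1 + 24/1613*e2 + 384/1613*e12; translating back:
Answer: 36/1613 - 288/1613*i + 24/1613*j + 384/1613*k


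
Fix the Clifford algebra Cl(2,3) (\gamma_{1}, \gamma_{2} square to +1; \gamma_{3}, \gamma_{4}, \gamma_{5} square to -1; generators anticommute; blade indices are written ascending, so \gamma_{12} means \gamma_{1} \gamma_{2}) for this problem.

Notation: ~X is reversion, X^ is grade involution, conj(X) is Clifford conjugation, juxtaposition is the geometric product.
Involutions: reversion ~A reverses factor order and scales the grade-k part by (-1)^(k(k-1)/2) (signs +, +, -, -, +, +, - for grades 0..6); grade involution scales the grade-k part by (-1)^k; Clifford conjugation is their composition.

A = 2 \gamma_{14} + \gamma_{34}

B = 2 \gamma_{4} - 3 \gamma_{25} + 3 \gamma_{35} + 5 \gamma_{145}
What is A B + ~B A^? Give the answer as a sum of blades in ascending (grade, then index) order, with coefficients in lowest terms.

first term: -4 \gamma_{1} - 2 \gamma_{3} + 10 \gamma_{5} + 3 \gamma_{45} - 5 \gamma_{135} + 6 \gamma_{1245} - 6 \gamma_{1345} - 3 \gamma_{2345}
second term: 4 \gamma_{1} + 2 \gamma_{3} - 10 \gamma_{5} + 3 \gamma_{45} - 5 \gamma_{135} - 6 \gamma_{1245} + 6 \gamma_{1345} + 3 \gamma_{2345}
Answer: 6 \gamma_{45} - 10 \gamma_{135}


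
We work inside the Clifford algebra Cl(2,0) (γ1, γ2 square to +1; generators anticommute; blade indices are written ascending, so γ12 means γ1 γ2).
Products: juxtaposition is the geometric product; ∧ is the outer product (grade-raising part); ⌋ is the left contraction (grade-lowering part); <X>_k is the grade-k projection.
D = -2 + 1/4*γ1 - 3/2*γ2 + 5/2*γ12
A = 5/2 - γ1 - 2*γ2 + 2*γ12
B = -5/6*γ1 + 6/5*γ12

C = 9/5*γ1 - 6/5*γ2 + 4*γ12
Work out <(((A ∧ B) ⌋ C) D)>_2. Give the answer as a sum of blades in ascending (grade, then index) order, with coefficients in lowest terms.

step 1: -25/12*γ1 + 4/3*γ12
step 2: -109/12 - 25/3*γ2
step 3: 92/3 + 297/16*γ1 + 727/24*γ2 - 165/8*γ12
step 4: -165/8*γ12
Answer: -165/8*γ12


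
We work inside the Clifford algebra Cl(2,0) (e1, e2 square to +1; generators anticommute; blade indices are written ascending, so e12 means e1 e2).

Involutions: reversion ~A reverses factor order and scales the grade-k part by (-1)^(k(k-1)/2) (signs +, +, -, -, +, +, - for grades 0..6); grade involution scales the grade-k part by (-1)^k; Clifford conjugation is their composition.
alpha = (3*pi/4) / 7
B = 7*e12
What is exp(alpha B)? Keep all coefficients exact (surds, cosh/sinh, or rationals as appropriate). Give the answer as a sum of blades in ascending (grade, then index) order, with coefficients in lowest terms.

B^2 = (7)^2*(e12)^2 = 49*(-1) = -49 (a basis 2-blade squares to minus the product of its generators' squares).
B^2 = -49 — a negative square means the series sums to a rotation: l = 7, alpha*l = 3*pi/4, so exp(alpha B) = cos(3*pi/4) + (sin(3*pi/4)/7)*B = -sqrt(2)/2 + (sqrt(2)/14)*B.
Answer: -sqrt(2)/2 + sqrt(2)/2*e12


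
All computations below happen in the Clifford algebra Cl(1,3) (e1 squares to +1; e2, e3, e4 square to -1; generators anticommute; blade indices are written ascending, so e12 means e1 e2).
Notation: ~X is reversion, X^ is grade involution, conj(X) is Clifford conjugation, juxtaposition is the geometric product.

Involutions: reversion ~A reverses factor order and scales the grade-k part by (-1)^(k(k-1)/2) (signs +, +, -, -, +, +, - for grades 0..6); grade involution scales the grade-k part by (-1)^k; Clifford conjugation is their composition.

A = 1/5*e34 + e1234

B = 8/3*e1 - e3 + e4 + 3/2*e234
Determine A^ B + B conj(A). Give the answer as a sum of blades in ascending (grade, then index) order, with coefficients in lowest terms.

first term: 3/2*e1 - 3/10*e2 - 1/5*e3 - 1/5*e4 - e123 - e124 + 8/15*e134 - 8/3*e234
second term: -3/2*e1 + 3/10*e2 - 1/5*e3 - 1/5*e4 + e123 + e124 - 8/15*e134 + 8/3*e234
Answer: -2/5*e3 - 2/5*e4


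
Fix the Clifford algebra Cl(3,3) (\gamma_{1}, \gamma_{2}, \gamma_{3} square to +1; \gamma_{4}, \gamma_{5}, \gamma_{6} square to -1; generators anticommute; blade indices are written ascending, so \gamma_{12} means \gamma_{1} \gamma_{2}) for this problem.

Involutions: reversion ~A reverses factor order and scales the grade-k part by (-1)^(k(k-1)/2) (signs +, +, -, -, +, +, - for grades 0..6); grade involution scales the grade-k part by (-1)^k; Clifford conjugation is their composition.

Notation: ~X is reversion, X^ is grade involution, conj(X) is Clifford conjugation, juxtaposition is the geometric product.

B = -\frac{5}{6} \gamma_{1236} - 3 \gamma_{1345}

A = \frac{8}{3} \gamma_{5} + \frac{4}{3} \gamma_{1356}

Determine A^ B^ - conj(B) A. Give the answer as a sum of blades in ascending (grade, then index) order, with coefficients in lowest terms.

first term: \frac{10}{9} \gamma_{25} + 4 \gamma_{46} + 8 \gamma_{134} - \frac{20}{9} \gamma_{12356}
second term: -\frac{10}{9} \gamma_{25} - 4 \gamma_{46} + 8 \gamma_{134} + \frac{20}{9} \gamma_{12356}
Answer: \frac{20}{9} \gamma_{25} + 8 \gamma_{46} - \frac{40}{9} \gamma_{12356}


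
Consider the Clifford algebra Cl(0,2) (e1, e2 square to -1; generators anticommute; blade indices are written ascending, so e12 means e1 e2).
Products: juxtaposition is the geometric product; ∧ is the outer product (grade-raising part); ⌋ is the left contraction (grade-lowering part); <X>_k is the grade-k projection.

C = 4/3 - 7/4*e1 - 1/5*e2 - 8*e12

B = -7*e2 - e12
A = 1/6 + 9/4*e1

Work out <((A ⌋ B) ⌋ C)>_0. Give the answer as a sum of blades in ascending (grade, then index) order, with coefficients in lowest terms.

step 1: 13/12*e2 - 1/6*e12
step 2: -67/60 - 26/3*e1
step 3: -67/60
Answer: -67/60


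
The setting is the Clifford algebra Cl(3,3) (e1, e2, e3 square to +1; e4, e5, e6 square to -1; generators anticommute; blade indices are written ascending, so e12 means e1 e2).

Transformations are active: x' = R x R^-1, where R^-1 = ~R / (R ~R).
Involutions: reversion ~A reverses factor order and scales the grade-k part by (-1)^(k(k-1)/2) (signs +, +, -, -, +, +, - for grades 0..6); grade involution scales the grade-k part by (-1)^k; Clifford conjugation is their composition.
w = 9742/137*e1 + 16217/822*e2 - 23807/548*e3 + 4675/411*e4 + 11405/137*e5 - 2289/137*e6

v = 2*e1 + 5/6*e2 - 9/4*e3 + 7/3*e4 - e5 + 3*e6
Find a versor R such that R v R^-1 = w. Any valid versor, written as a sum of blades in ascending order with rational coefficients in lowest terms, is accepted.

Construction: equal norms (both -91/16) license R = v + w = 10016/137*e1 + 2817/137*e2 - 6260/137*e3 + 1878/137*e4 + 11268/137*e5 - 1878/137*e6 — nothing changes along that direction, while (v - w)/2 changes sign, so v maps onto w.
Answer: 10016/137*e1 + 2817/137*e2 - 6260/137*e3 + 1878/137*e4 + 11268/137*e5 - 1878/137*e6


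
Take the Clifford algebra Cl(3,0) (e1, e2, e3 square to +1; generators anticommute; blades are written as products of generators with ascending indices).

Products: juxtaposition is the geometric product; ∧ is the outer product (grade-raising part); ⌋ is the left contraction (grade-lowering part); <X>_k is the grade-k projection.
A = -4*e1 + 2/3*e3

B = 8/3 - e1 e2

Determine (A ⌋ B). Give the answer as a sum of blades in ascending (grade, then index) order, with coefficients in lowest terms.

step 1: 4*e2
Answer: 4*e2


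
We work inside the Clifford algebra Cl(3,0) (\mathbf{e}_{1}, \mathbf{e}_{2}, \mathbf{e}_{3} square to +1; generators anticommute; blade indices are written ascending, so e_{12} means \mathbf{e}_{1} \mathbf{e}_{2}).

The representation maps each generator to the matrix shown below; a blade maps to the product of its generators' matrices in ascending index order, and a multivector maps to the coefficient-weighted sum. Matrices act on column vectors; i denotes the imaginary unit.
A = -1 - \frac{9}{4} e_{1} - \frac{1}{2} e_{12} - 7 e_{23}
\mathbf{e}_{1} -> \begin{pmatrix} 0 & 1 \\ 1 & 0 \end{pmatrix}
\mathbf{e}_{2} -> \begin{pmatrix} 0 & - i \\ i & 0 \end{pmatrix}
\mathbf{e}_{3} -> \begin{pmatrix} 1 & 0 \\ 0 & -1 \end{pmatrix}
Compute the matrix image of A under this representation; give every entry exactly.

Bivector images (products of the table entries): rho(e_{12}) = rho(\mathbf{e}_{1})rho(\mathbf{e}_{2}) = \begin{pmatrix} i & 0 \\ 0 & - i \end{pmatrix}; rho(e_{23}) = rho(\mathbf{e}_{2})rho(\mathbf{e}_{3}) = \begin{pmatrix} 0 & i \\ i & 0 \end{pmatrix}.
M = (-1)*1 + (-\frac{9}{4})*rho(e_{1}) + (-\frac{1}{2})*rho(e_{12}) + (-7)*rho(e_{23}), summed entrywise (1 is the identity matrix):
Answer: \begin{pmatrix} -1 - \frac{i}{2} & - \frac{9}{4} - 7 i \\ - \frac{9}{4} - 7 i & -1 + \frac{i}{2} \end{pmatrix}


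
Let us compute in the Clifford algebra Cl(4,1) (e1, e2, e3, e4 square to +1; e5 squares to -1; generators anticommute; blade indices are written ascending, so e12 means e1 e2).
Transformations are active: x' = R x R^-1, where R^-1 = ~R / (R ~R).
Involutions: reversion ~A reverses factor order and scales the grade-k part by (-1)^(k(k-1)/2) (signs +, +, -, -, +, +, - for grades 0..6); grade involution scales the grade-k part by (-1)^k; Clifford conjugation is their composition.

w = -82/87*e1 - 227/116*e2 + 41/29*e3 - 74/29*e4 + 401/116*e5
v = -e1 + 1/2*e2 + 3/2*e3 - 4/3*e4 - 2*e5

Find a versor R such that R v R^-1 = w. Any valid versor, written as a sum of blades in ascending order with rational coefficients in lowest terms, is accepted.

A norm check does it: q(v) = q(w) = 23/18, hence R = v + w = -169/87*e1 - 169/116*e2 + 169/58*e3 - 338/87*e4 + 169/116*e5 realises the map — parallel part kept, (v - w)/2 negated, v carried to w.
Answer: -169/87*e1 - 169/116*e2 + 169/58*e3 - 338/87*e4 + 169/116*e5


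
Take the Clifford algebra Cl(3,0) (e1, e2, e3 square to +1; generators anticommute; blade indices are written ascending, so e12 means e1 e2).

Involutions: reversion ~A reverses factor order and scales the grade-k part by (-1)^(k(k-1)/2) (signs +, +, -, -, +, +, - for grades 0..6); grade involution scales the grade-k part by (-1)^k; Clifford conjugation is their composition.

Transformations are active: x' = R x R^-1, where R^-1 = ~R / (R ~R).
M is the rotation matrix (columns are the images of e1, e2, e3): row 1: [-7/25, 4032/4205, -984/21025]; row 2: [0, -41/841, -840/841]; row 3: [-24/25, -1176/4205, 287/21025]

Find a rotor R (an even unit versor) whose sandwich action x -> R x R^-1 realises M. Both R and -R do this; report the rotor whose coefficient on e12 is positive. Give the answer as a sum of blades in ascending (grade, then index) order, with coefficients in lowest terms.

Method: write R = a + b12*e12 + b13*e13 + b23*e23 with a^2 + b12^2 + b13^2 + b23^2 = 1 (so R^-1 = ~R). Expanding the columns R e_j ~R gives tr M = 4a^2 - 1 and, from the antisymmetric part, M21 - M12 = -4a*b12, M13 - M31 = 4a*b13, M32 - M23 = -4a*b23.
Here tr M = -265/841, so a^2 = (1 + tr M)/4 = 144/841 and a = ±12/29. Taking a = 12/29: M21 - M12 = -4032/4205, M13 - M31 = 768/841, M32 - M23 = 3024/4205, giving b12 = 84/145, b13 = 16/29, b23 = -63/145, i.e. R = 12/29 + 84/145*e12 + 16/29*e13 - 63/145*e23.
Its e12 coefficient is already positive.
Answer: 12/29 + 84/145*e12 + 16/29*e13 - 63/145*e23. Note: both R and -R realise this M (trace -265/841); the covering map identifies them, and the e12-coefficient sign is the tie-breaker.


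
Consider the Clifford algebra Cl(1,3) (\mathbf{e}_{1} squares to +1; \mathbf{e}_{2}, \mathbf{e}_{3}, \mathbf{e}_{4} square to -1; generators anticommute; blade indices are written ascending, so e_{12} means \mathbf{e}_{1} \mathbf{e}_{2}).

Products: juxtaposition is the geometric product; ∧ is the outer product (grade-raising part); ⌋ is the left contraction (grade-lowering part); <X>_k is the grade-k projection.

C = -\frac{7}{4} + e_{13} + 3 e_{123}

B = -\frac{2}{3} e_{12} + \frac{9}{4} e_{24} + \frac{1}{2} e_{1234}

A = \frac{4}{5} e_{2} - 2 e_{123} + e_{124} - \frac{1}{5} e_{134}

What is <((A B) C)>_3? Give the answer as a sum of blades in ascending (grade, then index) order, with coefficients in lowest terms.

step 1: -\frac{167}{60} e_{1} + \frac{1}{10} e_{2} + \frac{11}{6} e_{3} - \frac{22}{15} e_{4} + \frac{9}{20} e_{123} - \frac{41}{10} e_{134} + \frac{2}{15} e_{234}
step 2: -\frac{27}{20} + \frac{1609}{240} e_{1} - \frac{5}{8} e_{2} - \frac{719}{120} e_{3} - \frac{23}{15} e_{4} - \frac{11}{2} e_{12} + \frac{3}{10} e_{13} + \frac{2}{5} e_{14} - \frac{167}{20} e_{23} - \frac{123}{10} e_{24} - \frac{71}{80} e_{123} - \frac{2}{15} e_{124} + \frac{137}{24} e_{134} - \frac{7}{30} e_{234} + \frac{22}{5} e_{1234}
step 3: -\frac{71}{80} e_{123} - \frac{2}{15} e_{124} + \frac{137}{24} e_{134} - \frac{7}{30} e_{234}
Answer: -\frac{71}{80} e_{123} - \frac{2}{15} e_{124} + \frac{137}{24} e_{134} - \frac{7}{30} e_{234}


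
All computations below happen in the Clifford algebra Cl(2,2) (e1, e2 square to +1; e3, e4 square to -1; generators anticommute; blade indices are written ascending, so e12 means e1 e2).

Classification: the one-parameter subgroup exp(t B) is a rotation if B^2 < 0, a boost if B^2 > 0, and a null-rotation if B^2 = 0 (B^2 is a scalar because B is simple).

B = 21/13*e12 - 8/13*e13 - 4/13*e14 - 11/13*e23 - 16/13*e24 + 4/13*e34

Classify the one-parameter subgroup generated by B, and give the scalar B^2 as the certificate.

B^2 term by term: the squares give (21/13)^2*(e12)^2 + (-8/13)^2*(e13)^2 + (-4/13)^2*(e14)^2 + (-11/13)^2*(e23)^2 + (-16/13)^2*(e24)^2 + (4/13)^2*(e34)^2 = 441/169*(-1) + 64/169*(+1) + 16/169*(+1) + 121/169*(+1) + 256/169*(+1) + 16/169*(-1) = 0 (each basis 2-blade squares to minus the product of its generators' squares); cross terms between blades sharing an index anticommute and cancel; the commuting (index-disjoint) pairs give grade-4 terms 2*c*c'*(blade product), which cancel blade by blade — e1234: 168/169 - 256/169 + 88/169 = 0 — confirming B is simple. So B^2 = 0.
Answer: null-rotation, certificate B^2 = 0. Because 0 is invariant under every versor sandwich, the classification follows from its sign alone.


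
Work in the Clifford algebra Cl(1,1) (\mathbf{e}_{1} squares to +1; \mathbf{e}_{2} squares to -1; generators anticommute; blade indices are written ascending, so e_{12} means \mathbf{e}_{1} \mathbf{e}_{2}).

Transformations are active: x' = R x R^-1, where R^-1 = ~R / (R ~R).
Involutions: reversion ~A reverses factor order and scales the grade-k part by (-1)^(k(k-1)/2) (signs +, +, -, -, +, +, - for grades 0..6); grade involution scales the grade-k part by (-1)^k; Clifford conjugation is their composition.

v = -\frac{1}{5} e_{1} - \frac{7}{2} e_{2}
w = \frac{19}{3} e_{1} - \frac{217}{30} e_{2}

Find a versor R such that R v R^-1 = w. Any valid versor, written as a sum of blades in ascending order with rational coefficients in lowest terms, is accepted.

Why this works: both vectors square to -\frac{1221}{100}, so q(v) = q(w) and R = v + w = \frac{92}{15} e_{1} - \frac{161}{15} e_{2} carries v to w — its own direction survives, the complement (v - w)/2 flips.
Answer: \frac{92}{15} e_{1} - \frac{161}{15} e_{2}


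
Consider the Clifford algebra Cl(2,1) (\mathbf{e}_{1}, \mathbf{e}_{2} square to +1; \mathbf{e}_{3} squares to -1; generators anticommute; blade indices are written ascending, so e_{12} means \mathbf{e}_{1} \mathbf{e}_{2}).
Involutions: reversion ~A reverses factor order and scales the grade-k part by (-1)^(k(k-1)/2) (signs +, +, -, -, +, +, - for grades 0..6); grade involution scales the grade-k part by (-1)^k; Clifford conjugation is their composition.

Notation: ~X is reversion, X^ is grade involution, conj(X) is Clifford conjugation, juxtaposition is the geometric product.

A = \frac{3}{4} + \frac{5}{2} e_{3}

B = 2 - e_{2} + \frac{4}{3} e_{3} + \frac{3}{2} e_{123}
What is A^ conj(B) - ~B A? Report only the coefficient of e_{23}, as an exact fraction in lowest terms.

first term: -\frac{11}{6} + \frac{3}{4} e_{2} - 6 e_{3} + \frac{15}{4} e_{12} + \frac{5}{2} e_{23} + \frac{9}{8} e_{123}
second term: -\frac{11}{6} - \frac{3}{4} e_{2} + 6 e_{3} + \frac{15}{4} e_{12} - \frac{5}{2} e_{23} - \frac{9}{8} e_{123}
Answer: 5


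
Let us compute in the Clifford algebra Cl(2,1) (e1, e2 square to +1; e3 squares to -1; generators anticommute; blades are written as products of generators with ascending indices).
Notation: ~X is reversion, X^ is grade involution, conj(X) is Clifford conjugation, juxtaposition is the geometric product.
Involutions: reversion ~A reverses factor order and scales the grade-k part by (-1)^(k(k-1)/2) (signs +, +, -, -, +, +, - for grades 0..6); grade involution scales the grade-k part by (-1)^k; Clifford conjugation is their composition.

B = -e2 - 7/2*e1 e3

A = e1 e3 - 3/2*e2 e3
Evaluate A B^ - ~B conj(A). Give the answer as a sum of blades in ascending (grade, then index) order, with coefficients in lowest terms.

first term: -7/2 + 3/2*e3 - 21/4*e1 e2 - e1 e2 e3
second term: -7/2 - 3/2*e3 + 21/4*e1 e2 - e1 e2 e3
Answer: 3*e3 - 21/2*e1 e2


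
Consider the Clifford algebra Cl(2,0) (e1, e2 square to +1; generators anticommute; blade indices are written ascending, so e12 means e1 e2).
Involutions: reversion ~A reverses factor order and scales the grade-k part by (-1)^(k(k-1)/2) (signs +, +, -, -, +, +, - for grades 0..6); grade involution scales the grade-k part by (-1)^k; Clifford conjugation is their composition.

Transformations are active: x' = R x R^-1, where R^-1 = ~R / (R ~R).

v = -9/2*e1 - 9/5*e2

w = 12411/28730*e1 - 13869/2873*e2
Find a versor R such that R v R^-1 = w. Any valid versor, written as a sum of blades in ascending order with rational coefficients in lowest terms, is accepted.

Sketch: the shared square 2349/100 makes R = v + w = -58437/14365*e1 - 95202/14365*e2 the natural versor; its sandwich fixes that direction, negates (v - w)/2, and sends v to w.
Answer: -58437/14365*e1 - 95202/14365*e2


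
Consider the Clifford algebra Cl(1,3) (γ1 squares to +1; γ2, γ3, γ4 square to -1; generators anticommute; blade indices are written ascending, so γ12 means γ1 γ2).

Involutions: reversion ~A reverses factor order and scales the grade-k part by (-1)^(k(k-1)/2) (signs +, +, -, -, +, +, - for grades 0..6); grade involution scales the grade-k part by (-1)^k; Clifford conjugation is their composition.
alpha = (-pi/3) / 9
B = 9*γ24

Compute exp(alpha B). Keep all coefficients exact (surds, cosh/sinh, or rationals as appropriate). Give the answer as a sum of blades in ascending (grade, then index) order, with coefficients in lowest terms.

B^2 = (9)^2*(γ24)^2 = 81*(-1) = -81 (a basis 2-blade squares to minus the product of its generators' squares).
B^2 = -81 — the negative square puts this in the circular regime; l = 9, alpha*l = -pi/3, so exp(alpha B) = cos(-pi/3) + (sin(-pi/3)/9)*B = 1/2 + (-sqrt(3)/18)*B.
Answer: 1/2 - sqrt(3)/2*γ24


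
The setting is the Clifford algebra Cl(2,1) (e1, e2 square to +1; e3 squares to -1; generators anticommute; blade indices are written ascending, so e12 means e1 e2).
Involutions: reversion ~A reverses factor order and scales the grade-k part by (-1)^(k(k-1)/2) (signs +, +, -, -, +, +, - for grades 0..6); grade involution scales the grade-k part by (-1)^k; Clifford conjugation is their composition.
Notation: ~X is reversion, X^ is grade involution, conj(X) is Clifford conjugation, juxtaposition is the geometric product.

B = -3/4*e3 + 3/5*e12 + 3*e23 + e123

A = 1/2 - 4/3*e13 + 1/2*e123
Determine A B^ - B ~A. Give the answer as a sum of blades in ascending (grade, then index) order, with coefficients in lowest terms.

first term: -1/2 + 5/2*e1 - 4/3*e2 + 3/40*e3 - 163/40*e12 + 7/10*e23 - 1/2*e123
second term: -1/2 - 5/2*e1 - 4/3*e2 - 3/40*e3 - 163/40*e12 + 7/10*e23 + 1/2*e123
Answer: 5*e1 + 3/20*e3 - e123


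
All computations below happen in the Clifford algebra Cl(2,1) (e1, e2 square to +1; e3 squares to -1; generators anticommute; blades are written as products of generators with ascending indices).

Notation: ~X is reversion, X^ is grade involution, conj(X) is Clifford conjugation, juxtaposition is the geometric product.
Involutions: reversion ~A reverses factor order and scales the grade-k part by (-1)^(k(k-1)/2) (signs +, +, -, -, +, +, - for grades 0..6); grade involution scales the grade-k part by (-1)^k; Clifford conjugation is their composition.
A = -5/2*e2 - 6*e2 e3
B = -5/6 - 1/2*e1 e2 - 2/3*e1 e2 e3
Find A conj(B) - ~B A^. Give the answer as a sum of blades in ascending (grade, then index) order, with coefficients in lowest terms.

first term: 21/4*e1 + 25/12*e2 + 4/3*e1 e3 + 5*e2 e3
second term: -11/4*e1 - 25/12*e2 - 14/3*e1 e3 + 5*e2 e3
Answer: 8*e1 + 25/6*e2 + 6*e1 e3


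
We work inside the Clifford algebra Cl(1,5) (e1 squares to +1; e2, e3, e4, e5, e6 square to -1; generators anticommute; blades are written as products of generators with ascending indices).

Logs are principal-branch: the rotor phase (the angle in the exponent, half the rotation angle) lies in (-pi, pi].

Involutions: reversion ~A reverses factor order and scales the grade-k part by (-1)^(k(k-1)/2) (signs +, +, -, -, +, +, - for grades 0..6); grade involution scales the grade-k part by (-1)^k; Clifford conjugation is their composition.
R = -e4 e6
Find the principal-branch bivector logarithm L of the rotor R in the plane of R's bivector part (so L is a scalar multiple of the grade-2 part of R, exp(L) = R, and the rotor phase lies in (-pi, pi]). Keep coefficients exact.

The scalar part of R is 0, and that scalar determines the rotor phase on the principal branch; recovering the unit plane as bivector-part over sine of the phase gives L = phase * plane.
Concretely: cos(phase) = 0 gives phase = ±pi/2, and since phase/sin(phase) is even the sign is immaterial: L = (phase/sin(phase)) * <R>_2 = (pi/2) * <R>_2.
Answer: -pi/2*e4 e6


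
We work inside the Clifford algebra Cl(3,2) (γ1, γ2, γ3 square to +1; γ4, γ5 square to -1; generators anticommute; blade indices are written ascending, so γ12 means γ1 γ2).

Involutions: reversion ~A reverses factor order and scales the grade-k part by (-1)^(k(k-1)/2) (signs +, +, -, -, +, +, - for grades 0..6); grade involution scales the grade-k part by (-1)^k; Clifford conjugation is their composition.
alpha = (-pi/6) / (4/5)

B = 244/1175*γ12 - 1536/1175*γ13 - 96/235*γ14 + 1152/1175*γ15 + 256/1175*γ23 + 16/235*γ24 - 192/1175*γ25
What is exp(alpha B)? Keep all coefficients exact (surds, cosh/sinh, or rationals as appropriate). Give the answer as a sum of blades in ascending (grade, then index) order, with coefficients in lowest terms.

B^2 term by term: the squares give (244/1175)^2*(γ12)^2 + (-1536/1175)^2*(γ13)^2 + (-96/235)^2*(γ14)^2 + (1152/1175)^2*(γ15)^2 + (256/1175)^2*(γ23)^2 + (16/235)^2*(γ24)^2 + (-192/1175)^2*(γ25)^2 = 59536/1380625*(-1) + 2359296/1380625*(-1) + 9216/55225*(+1) + 1327104/1380625*(+1) + 65536/1380625*(-1) + 256/55225*(+1) + 36864/1380625*(+1) = -16/25 (each basis 2-blade squares to minus the product of its generators' squares); cross terms between blades sharing an index anticommute and cancel; the commuting (index-disjoint) pairs give grade-4 terms 2*c*c'*(blade product), which cancel blade by blade — γ1234: 49152/276125 - 49152/276125 = 0; γ1235: -589824/1380625 + 589824/1380625 = 0; γ1245: -36864/276125 + 36864/276125 = 0 — confirming B is simple. So B^2 = -16/25.
B^2 = -16/25 — since the square is negative, the closed form is circular: l = 4/5, alpha*l = -pi/6, so exp(alpha B) = cos(-pi/6) + (sin(-pi/6)/(4/5))*B = sqrt(3)/2 + (-5/8)*B.
Answer: sqrt(3)/2 - 61/470*γ12 + 192/235*γ13 + 12/47*γ14 - 144/235*γ15 - 32/235*γ23 - 2/47*γ24 + 24/235*γ25


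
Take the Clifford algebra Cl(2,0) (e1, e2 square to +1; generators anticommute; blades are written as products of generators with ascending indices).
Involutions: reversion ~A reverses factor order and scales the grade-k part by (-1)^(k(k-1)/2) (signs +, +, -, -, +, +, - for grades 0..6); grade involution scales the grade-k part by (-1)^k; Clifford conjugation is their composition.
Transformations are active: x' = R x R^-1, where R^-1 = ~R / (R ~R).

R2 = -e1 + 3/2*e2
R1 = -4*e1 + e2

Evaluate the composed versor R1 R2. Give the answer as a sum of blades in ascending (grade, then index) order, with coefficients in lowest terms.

Distribute over the terms of R1 (each basis-blade product reordered to ascending indices, repeated generators contracted through their squares):
(-4*e1) R2 = 4 - 6*e1 e2
(e2) R2 = 3/2 + e1 e2
Summing the partial products and collecting blades:
Answer: 11/2 - 5*e1 e2


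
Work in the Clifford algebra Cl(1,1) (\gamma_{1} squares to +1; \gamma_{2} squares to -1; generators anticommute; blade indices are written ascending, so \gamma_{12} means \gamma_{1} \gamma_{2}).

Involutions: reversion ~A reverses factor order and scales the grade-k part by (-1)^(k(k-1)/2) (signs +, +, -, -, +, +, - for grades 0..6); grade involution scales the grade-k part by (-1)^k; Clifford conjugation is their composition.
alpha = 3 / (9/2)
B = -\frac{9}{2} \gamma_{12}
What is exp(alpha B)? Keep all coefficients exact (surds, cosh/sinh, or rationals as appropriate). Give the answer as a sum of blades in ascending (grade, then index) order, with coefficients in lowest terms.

B^2 = (-\frac{9}{2})^2*(\gamma_{12})^2 = \frac{81}{4}*(+1) = \frac{81}{4} (a basis 2-blade squares to minus the product of its generators' squares).
B^2 = \frac{81}{4} — B^2 > 0, so the exponential closes hyperbolically: l = \frac{9}{2}, alpha*l = 3, so exp(alpha B) = cosh(3) + (sinh(3)/(\frac{9}{2}))*B = \cosh{\left(3 \right)} + (\frac{2 \sinh{\left(3 \right)}}{9})*B.
Answer: \cosh{\left(3 \right)} - \sinh{\left(3 \right)} \gamma_{12}


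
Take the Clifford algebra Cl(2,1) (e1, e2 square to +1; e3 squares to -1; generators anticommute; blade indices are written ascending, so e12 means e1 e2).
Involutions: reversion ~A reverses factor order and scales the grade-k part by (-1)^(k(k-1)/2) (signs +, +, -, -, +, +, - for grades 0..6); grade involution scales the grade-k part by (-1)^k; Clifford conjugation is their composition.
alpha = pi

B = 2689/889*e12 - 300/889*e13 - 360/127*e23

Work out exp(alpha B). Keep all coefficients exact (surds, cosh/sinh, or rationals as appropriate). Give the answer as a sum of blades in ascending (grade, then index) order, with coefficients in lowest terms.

B^2 term by term: the squares give (2689/889)^2*(e12)^2 + (-300/889)^2*(e13)^2 + (-360/127)^2*(e23)^2 = 7230721/790321*(-1) + 90000/790321*(+1) + 129600/16129*(+1) = -1 (each basis 2-blade squares to minus the product of its generators' squares); cross terms between blades sharing an index anticommute and cancel. So B^2 = -1.
B^2 = -1 — a negative square means the series sums to a rotation: l = 1, alpha*l = pi, so exp(alpha B) = cos(pi) + (sin(pi)/1)*B = -1 + (0)*B.
Answer: -1


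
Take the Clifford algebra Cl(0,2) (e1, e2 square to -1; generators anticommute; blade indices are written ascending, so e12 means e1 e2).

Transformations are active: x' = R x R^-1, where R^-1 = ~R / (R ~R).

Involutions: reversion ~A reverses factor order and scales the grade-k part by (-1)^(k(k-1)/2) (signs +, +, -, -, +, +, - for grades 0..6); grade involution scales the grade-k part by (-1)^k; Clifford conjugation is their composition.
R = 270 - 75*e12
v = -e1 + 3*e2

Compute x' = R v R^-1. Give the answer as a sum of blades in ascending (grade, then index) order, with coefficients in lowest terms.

~R = 270 + 75*e12, and R ~R = 78525, so R^-1 = ~R / (78525).
R v = -45*e1 + 885*e2
Answer: 241/349*e1 + 1077/349*e2


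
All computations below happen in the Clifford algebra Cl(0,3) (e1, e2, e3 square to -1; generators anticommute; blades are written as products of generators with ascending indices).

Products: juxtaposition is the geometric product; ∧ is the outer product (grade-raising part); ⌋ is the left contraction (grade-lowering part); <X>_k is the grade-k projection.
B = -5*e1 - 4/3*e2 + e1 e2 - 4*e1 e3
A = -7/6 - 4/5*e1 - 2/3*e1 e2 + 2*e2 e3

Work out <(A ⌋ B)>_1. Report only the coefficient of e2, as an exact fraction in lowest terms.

step 1: -10/3 + 35/6*e1 + 106/45*e2 - 16/5*e3 - 7/6*e1 e2 + 14/3*e1 e3
step 2: 35/6*e1 + 106/45*e2 - 16/5*e3
Answer: 106/45
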